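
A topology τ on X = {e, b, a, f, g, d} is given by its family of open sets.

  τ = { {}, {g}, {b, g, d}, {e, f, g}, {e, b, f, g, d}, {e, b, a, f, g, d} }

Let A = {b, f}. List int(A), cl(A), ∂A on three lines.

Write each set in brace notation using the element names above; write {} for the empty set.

int(A) = {}
cl(A)  = {e, b, a, f, d}
∂A     = {e, b, a, f, d}

open subsets of A: {}; so int(A) = {}
closure: X∖int(X∖A) = X∖{g} = {e, b, a, f, d}
∂A = {e, b, a, f, d} minus {} = {e, b, a, f, d}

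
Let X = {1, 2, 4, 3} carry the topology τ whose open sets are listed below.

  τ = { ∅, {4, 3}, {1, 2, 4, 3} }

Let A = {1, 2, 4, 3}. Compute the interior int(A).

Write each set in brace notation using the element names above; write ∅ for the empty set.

{1, 2, 4, 3}

U open, U⊆A: ∅, {4, 3}, {1, 2, 4, 3}. int(A) = ⋃ = {1, 2, 4, 3}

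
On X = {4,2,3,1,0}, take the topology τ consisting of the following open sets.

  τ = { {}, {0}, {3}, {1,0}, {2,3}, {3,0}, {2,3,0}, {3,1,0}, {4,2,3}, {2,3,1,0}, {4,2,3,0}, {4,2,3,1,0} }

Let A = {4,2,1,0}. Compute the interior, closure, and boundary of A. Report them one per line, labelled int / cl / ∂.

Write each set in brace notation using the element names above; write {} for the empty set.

U open, U⊆A: {}, {0}, {1,0}. int(A) = ⋃ = {1,0}
X∖A={3}, int(X∖A)={3}, hence cl(A)={4,2,1,0}
∂A: remove int from cl → {4,2}

int(A) = {1,0}
cl(A)  = {4,2,1,0}
∂A     = {4,2}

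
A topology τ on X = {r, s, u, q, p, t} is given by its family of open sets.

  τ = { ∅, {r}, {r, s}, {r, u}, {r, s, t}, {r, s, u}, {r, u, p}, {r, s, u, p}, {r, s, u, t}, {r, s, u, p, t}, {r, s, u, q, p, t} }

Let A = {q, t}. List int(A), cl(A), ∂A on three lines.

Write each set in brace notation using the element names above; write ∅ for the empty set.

int(A) = ∅
cl(A)  = {q, t}
∂A     = {q, t}

open subsets of A: ∅; so int(A) = ∅
closure: X∖int(X∖A) = X∖{r, s, u, p} = {q, t}
∂A = {q, t} minus ∅ = {q, t}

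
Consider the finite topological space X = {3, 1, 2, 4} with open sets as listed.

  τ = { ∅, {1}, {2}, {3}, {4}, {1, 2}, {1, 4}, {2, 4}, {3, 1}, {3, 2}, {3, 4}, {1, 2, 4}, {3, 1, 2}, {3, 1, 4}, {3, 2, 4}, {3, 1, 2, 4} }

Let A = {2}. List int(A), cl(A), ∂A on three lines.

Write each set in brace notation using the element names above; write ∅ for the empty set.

int(A) = {2}
cl(A)  = {2}
∂A     = ∅

interior: largest open inside A is {2} (from ∅, {2})
cl via duality: int({3, 1, 4}) = {3, 1, 4}, so X∖{3, 1, 4} = {2}
cl∖int = ∅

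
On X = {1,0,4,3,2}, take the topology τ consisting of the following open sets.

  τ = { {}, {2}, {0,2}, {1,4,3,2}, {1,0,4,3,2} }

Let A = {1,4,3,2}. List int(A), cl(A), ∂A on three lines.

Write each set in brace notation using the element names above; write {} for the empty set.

int(A) = {1,4,3,2}
cl(A)  = {1,0,4,3,2}
∂A     = {0}

U open, U⊆A: {}, {2}, {1,4,3,2}. int(A) = ⋃ = {1,4,3,2}
X∖A={0}, int(X∖A)={}, hence cl(A)={1,0,4,3,2}
∂A: remove int from cl → {0}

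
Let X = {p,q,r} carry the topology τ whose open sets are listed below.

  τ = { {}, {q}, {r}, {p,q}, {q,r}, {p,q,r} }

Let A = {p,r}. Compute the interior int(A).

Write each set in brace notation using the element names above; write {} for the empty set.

{r}

U open, U⊆A: {}, {r}. int(A) = ⋃ = {r}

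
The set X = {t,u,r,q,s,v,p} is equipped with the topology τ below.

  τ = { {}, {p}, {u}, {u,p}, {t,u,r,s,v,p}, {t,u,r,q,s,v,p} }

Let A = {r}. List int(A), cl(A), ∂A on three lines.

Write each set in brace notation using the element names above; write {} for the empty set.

interior: largest open inside A is {} (from {})
cl via duality: int({t,u,q,s,v,p}) = {u,p}, so X∖{u,p} = {t,r,q,s,v}
cl∖int = {t,r,q,s,v}

int(A) = {}
cl(A)  = {t,r,q,s,v}
∂A     = {t,r,q,s,v}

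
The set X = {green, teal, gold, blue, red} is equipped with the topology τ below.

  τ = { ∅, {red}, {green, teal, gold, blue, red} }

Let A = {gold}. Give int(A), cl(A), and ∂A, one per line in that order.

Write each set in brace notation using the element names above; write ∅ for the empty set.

int(A) = ∅
cl(A)  = {green, teal, gold, blue}
∂A     = {green, teal, gold, blue}

opens ⊆ A: ∅; union → int = ∅
complement {green, teal, blue, red}; its interior {red}; cl(A) = X∖{red} = {green, teal, gold, blue}
boundary = {green, teal, gold, blue} ∖ ∅ = {green, teal, gold, blue}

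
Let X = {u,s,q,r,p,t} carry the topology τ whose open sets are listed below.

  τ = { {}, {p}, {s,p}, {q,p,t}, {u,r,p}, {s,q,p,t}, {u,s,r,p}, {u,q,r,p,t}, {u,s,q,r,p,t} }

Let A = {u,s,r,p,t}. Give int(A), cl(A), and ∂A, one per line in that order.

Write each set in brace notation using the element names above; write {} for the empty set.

interior: largest open inside A is {u,s,r,p} (from {}, {p}, {s,p}, {u,r,p}, {u,s,r,p})
cl via duality: int({q}) = {}, so X∖{} = {u,s,q,r,p,t}
cl∖int = {q,t}

int(A) = {u,s,r,p}
cl(A)  = {u,s,q,r,p,t}
∂A     = {q,t}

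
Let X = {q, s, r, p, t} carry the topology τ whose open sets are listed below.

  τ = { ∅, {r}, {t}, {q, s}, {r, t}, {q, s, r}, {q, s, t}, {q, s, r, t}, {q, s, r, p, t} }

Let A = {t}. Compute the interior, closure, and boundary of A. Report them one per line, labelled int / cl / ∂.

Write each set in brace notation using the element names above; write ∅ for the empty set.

interior: largest open inside A is {t} (from ∅, {t})
cl via duality: int({q, s, r, p}) = {q, s, r}, so X∖{q, s, r} = {p, t}
cl∖int = {p}

int(A) = {t}
cl(A)  = {p, t}
∂A     = {p}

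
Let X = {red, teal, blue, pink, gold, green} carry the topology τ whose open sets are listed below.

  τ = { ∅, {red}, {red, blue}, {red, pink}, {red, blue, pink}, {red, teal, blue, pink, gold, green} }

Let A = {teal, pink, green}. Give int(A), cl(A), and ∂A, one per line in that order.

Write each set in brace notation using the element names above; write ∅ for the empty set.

open subsets of A: ∅; so int(A) = ∅
closure: X∖int(X∖A) = X∖{red, blue} = {teal, pink, gold, green}
∂A = {teal, pink, gold, green} minus ∅ = {teal, pink, gold, green}

int(A) = ∅
cl(A)  = {teal, pink, gold, green}
∂A     = {teal, pink, gold, green}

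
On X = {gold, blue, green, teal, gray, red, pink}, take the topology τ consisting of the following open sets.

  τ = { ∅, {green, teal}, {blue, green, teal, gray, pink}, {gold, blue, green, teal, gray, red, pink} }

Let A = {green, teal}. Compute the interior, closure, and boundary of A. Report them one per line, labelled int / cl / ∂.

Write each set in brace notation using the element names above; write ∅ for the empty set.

U open, U⊆A: ∅, {green, teal}. int(A) = ⋃ = {green, teal}
X∖A={gold, blue, gray, red, pink}, int(X∖A)=∅, hence cl(A)={gold, blue, green, teal, gray, red, pink}
∂A: remove int from cl → {gold, blue, gray, red, pink}

int(A) = {green, teal}
cl(A)  = {gold, blue, green, teal, gray, red, pink}
∂A     = {gold, blue, gray, red, pink}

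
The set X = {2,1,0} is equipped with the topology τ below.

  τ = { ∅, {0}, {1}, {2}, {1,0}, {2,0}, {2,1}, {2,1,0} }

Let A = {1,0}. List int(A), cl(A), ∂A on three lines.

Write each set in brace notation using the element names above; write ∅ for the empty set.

int(A) = {1,0}
cl(A)  = {1,0}
∂A     = ∅

opens ⊆ A: ∅, {0}, {1}, {1,0}; union → int = {1,0}
complement {2}; its interior {2}; cl(A) = X∖{2} = {1,0}
boundary = {1,0} ∖ {1,0} = ∅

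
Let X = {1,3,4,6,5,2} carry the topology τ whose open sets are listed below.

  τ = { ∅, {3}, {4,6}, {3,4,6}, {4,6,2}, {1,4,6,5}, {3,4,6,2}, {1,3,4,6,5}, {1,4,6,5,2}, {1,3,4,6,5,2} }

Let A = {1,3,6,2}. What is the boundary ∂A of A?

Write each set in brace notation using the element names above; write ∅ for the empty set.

open subsets of A: ∅, {3}; so int(A) = {3}
closure: X∖int(X∖A) = X∖∅ = {1,3,4,6,5,2}
∂A = {1,3,4,6,5,2} minus {3} = {1,4,6,5,2}

{1,4,6,5,2}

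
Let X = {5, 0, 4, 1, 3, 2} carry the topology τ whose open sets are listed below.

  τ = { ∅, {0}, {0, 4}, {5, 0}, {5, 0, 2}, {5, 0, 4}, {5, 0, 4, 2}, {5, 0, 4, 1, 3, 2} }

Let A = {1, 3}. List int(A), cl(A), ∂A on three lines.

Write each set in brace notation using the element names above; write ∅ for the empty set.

opens ⊆ A: ∅; union → int = ∅
complement {5, 0, 4, 2}; its interior {5, 0, 4, 2}; cl(A) = X∖{5, 0, 4, 2} = {1, 3}
boundary = {1, 3} ∖ ∅ = {1, 3}

int(A) = ∅
cl(A)  = {1, 3}
∂A     = {1, 3}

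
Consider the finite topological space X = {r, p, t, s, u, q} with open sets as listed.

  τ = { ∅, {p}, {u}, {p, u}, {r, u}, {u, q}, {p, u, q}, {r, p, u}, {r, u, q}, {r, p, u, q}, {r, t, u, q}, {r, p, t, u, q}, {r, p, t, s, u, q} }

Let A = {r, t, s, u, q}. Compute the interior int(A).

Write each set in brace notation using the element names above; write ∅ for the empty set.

{r, t, u, q}

open subsets of A: ∅, {u}, {u, q}, {r, u}, {r, u, q}, {r, t, u, q}; so int(A) = {r, t, u, q}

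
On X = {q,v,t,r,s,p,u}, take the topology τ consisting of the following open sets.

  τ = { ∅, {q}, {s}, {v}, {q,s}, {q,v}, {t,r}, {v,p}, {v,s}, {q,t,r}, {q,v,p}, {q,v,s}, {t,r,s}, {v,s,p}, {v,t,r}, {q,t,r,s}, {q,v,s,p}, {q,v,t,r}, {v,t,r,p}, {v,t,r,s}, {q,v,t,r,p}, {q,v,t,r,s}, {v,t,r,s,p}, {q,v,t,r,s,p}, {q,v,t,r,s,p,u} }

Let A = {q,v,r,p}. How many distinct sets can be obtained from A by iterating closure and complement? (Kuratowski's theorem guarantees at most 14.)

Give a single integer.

closure: X∖int(X∖A) = X∖{s} = {q,v,t,r,p,u}
Let k=closure and c=complement:
  1. A     = {q,v,r,p}
  2. kA    = {q,v,t,r,p,u}
  3. cA    = {t,s,u}
  4. ckA   = {s}
  5. kcA   = {t,r,s,u}
  6. kckA  = {s,u}
  7. ckcA  = {q,v,p}
  8. ckckA = {q,v,t,r,p}
  9. kckcA = {q,v,p,u}
  10. ckckcA = {t,r,s}
— saturated at 10

10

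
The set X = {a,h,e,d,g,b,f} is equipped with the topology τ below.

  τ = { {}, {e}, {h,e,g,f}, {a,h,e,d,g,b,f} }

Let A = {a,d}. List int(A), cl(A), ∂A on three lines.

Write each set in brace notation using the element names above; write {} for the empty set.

open subsets of A: {}; so int(A) = {}
closure: X∖int(X∖A) = X∖{h,e,g,f} = {a,d,b}
∂A = {a,d,b} minus {} = {a,d,b}

int(A) = {}
cl(A)  = {a,d,b}
∂A     = {a,d,b}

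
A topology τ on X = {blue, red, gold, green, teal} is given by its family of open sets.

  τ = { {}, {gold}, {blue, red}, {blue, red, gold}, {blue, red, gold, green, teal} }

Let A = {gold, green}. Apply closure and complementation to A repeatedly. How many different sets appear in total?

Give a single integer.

cl via duality: int({blue, red, teal}) = {blue, red}, so X∖{blue, red} = {gold, green, teal}
Write k for closure, c for complement:
  1. A     = {gold, green}
  2. kA    = {gold, green, teal}
  3. cA    = {blue, red, teal}
  4. ckA   = {blue, red}
  5. kcA   = {blue, red, green, teal}
  6. ckcA  = {gold}
applying k or c yields no new set

6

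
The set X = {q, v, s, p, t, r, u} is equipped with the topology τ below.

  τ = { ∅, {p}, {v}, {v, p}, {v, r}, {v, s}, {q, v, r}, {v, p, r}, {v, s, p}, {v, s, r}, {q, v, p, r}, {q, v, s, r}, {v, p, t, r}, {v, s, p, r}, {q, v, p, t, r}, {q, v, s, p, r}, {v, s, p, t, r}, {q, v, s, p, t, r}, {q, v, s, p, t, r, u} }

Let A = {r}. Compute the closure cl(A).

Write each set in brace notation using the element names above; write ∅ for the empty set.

{q, t, r, u}

complement {q, v, s, p, t, u}; its interior {v, s, p}; cl(A) = X∖{v, s, p} = {q, t, r, u}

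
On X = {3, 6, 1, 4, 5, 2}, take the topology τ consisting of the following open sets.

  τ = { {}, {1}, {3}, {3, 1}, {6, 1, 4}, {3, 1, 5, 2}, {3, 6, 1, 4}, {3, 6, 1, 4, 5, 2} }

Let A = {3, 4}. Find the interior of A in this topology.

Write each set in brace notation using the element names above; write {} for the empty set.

interior: largest open inside A is {3} (from {}, {3})

{3}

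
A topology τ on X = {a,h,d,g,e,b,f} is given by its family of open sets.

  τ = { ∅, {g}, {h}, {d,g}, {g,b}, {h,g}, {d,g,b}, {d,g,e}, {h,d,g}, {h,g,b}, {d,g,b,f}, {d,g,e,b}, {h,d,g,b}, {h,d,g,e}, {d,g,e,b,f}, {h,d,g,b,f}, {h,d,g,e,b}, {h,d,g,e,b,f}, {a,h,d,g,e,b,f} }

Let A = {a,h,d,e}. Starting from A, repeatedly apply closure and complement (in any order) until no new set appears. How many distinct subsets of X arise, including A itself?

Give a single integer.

8

cl via duality: int({g,b,f}) = {g,b}, so X∖{g,b} = {a,h,d,e,f}
Write k for closure, c for complement:
  1. A     = {a,h,d,e}
  2. kA    = {a,h,d,e,f}
  3. cA    = {g,b,f}
  4. ckA   = {g,b}
  5. kcA   = {a,d,g,e,b,f}
  6. ckcA  = {h}
  7. kckcA = {a,h}
  8. ckckcA = {d,g,e,b,f}
applying k or c yields no new set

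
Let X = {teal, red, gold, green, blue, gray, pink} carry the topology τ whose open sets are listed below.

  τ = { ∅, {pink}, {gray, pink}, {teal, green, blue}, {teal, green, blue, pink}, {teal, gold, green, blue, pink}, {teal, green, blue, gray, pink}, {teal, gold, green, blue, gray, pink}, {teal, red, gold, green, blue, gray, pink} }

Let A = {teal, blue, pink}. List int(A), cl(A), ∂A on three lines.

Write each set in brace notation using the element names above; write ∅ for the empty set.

int(A) = {pink}
cl(A)  = {teal, red, gold, green, blue, gray, pink}
∂A     = {teal, red, gold, green, blue, gray}

open subsets of A: ∅, {pink}; so int(A) = {pink}
closure: X∖int(X∖A) = X∖∅ = {teal, red, gold, green, blue, gray, pink}
∂A = {teal, red, gold, green, blue, gray, pink} minus {pink} = {teal, red, gold, green, blue, gray}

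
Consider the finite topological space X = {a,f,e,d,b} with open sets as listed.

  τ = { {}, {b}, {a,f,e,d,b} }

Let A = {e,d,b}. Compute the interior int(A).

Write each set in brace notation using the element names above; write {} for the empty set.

open subsets of A: {}, {b}; so int(A) = {b}

{b}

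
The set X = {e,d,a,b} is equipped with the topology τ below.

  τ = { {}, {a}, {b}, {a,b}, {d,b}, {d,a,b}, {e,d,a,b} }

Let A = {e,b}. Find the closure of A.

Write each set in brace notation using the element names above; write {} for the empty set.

{e,d,b}

complement {d,a}; its interior {a}; cl(A) = X∖{a} = {e,d,b}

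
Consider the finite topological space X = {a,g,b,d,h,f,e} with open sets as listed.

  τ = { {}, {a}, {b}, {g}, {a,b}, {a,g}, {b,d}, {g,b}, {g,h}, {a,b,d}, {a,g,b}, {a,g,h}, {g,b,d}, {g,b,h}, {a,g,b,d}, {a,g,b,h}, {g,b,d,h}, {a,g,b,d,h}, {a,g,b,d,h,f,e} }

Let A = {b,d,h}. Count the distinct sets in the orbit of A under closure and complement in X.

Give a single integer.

8

cl via duality: int({a,g,f,e}) = {a,g}, so X∖{a,g} = {b,d,h,f,e}
Write k for closure, c for complement:
  1. A     = {b,d,h}
  2. kA    = {b,d,h,f,e}
  3. cA    = {a,g,f,e}
  4. ckA   = {a,g}
  5. kcA   = {a,g,h,f,e}
  6. ckcA  = {b,d}
  7. kckcA = {b,d,f,e}
  8. ckckcA = {a,g,h}
applying k or c yields no new set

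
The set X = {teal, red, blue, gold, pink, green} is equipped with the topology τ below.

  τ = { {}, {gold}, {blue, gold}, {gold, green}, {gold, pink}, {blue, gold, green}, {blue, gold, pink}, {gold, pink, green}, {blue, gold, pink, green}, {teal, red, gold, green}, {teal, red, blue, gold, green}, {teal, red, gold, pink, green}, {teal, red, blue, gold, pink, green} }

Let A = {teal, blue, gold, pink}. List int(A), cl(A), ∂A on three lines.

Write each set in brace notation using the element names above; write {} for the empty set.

open subsets of A: {}, {gold}, {gold, pink}, {blue, gold}, {blue, gold, pink}; so int(A) = {blue, gold, pink}
closure: X∖int(X∖A) = X∖{} = {teal, red, blue, gold, pink, green}
∂A = {teal, red, blue, gold, pink, green} minus {blue, gold, pink} = {teal, red, green}

int(A) = {blue, gold, pink}
cl(A)  = {teal, red, blue, gold, pink, green}
∂A     = {teal, red, green}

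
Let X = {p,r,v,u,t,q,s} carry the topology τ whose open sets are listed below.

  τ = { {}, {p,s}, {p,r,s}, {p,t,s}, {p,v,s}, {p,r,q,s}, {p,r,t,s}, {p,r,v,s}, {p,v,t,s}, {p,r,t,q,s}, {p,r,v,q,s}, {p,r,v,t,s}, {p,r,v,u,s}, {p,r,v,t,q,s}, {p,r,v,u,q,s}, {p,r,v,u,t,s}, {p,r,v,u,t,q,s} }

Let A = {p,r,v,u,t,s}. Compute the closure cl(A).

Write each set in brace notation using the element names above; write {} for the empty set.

{p,r,v,u,t,q,s}

cl via duality: int({q}) = {}, so X∖{} = {p,r,v,u,t,q,s}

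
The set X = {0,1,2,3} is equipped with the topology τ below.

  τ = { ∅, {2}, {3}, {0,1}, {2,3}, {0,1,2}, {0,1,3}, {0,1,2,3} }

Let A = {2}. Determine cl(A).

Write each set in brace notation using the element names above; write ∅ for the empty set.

closure: X∖int(X∖A) = X∖{0,1,3} = {2}

{2}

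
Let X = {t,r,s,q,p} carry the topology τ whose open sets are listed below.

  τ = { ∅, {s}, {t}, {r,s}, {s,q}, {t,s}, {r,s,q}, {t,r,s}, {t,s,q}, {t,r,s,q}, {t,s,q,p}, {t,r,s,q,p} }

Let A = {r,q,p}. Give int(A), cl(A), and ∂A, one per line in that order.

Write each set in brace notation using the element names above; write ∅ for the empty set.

int(A) = ∅
cl(A)  = {r,q,p}
∂A     = {r,q,p}

opens ⊆ A: ∅; union → int = ∅
complement {t,s}; its interior {t,s}; cl(A) = X∖{t,s} = {r,q,p}
boundary = {r,q,p} ∖ ∅ = {r,q,p}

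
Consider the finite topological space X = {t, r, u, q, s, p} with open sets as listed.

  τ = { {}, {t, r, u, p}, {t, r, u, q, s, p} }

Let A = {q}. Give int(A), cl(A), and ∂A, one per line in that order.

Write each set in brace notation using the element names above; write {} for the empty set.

opens ⊆ A: {}; union → int = {}
complement {t, r, u, s, p}; its interior {t, r, u, p}; cl(A) = X∖{t, r, u, p} = {q, s}
boundary = {q, s} ∖ {} = {q, s}

int(A) = {}
cl(A)  = {q, s}
∂A     = {q, s}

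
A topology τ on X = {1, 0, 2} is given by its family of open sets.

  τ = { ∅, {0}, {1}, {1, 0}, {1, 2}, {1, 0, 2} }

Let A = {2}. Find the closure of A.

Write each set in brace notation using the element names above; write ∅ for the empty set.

cl via duality: int({1, 0}) = {1, 0}, so X∖{1, 0} = {2}

{2}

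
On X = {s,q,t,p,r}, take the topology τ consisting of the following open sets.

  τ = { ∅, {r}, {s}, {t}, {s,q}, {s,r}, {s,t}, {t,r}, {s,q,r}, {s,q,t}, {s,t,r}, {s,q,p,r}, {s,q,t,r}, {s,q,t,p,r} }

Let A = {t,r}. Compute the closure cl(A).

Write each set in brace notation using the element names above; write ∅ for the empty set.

{t,p,r}

X∖A={s,q,p}, int(X∖A)={s,q}, hence cl(A)={t,p,r}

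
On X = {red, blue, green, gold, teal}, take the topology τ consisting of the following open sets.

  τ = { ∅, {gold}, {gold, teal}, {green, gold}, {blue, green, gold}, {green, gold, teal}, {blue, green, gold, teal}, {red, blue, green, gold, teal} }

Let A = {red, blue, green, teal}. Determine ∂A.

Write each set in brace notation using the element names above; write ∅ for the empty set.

interior: largest open inside A is ∅ (from ∅)
cl via duality: int({gold}) = {gold}, so X∖{gold} = {red, blue, green, teal}
cl∖int = {red, blue, green, teal}

{red, blue, green, teal}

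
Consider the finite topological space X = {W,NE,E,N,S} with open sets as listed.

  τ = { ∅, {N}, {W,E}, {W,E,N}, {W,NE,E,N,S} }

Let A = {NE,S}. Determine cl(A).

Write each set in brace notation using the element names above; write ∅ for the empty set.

{NE,S}

cl via duality: int({W,E,N}) = {W,E,N}, so X∖{W,E,N} = {NE,S}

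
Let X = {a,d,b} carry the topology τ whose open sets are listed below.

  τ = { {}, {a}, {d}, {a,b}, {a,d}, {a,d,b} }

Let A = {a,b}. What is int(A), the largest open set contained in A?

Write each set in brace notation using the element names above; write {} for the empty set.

{a,b}

opens ⊆ A: {}, {a}, {a,b}; union → int = {a,b}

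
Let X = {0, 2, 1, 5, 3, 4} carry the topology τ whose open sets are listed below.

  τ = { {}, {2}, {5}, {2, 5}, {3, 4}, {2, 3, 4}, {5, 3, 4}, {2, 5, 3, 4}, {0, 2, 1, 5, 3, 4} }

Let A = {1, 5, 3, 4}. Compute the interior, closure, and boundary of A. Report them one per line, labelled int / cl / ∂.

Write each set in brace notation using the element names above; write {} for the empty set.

open subsets of A: {}, {5}, {3, 4}, {5, 3, 4}; so int(A) = {5, 3, 4}
closure: X∖int(X∖A) = X∖{2} = {0, 1, 5, 3, 4}
∂A = {0, 1, 5, 3, 4} minus {5, 3, 4} = {0, 1}

int(A) = {5, 3, 4}
cl(A)  = {0, 1, 5, 3, 4}
∂A     = {0, 1}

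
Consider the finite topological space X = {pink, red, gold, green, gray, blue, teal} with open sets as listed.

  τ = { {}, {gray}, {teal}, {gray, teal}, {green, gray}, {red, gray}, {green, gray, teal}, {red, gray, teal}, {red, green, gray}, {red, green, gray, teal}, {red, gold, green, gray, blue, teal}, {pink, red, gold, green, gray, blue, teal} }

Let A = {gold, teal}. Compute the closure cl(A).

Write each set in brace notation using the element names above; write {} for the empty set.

cl via duality: int({pink, red, green, gray, blue}) = {red, green, gray}, so X∖{red, green, gray} = {pink, gold, blue, teal}

{pink, gold, blue, teal}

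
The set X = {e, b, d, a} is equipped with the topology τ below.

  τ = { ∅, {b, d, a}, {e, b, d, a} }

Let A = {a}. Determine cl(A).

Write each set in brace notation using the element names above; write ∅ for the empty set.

{e, b, d, a}

closure: X∖int(X∖A) = X∖∅ = {e, b, d, a}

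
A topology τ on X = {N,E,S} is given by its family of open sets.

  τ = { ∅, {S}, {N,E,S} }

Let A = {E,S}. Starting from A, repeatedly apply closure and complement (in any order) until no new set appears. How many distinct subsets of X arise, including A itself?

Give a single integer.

6

cl via duality: int({N}) = ∅, so X∖∅ = {N,E,S}
Write k for closure, c for complement:
  1. A     = {E,S}
  2. kA    = {N,E,S}
  3. cA    = {N}
  4. ckA   = ∅
  5. kcA   = {N,E}
  6. ckcA  = {S}
applying k or c yields no new set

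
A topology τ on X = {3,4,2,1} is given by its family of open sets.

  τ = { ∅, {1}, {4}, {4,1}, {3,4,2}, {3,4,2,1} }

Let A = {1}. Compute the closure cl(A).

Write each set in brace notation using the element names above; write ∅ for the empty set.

{1}

cl via duality: int({3,4,2}) = {3,4,2}, so X∖{3,4,2} = {1}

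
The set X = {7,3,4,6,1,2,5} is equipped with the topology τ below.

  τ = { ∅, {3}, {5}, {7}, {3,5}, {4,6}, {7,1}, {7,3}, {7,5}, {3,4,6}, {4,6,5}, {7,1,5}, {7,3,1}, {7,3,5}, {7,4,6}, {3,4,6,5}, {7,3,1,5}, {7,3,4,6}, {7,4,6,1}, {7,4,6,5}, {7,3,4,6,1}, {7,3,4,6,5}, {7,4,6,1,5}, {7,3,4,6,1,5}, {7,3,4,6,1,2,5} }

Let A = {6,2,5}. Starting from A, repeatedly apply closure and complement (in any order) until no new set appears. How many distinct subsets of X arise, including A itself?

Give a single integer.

10

X∖A={7,3,4,1}, int(X∖A)={7,3,1}, hence cl(A)={4,6,2,5}
Orbit (k=closure, c=complement):
  1. A     = {6,2,5}
  2. kA    = {4,6,2,5}
  3. cA    = {7,3,4,1}
  4. ckA   = {7,3,1}
  5. kcA   = {7,3,4,6,1,2}
  6. kckA  = {7,3,1,2}
  7. ckcA  = {5}
  8. ckckA = {4,6,5}
  9. kckcA = {2,5}
  10. ckckcA = {7,3,4,6,1}
(closed under both — stop)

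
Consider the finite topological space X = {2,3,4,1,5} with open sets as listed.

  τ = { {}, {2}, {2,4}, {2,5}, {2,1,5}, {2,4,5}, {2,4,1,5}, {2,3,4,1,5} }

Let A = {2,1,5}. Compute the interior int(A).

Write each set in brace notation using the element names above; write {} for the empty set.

open subsets of A: {}, {2}, {2,5}, {2,1,5}; so int(A) = {2,1,5}

{2,1,5}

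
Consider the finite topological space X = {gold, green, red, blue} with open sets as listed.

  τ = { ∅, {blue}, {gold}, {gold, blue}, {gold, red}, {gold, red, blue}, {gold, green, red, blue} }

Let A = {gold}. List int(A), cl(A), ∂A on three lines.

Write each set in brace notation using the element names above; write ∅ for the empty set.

opens ⊆ A: ∅, {gold}; union → int = {gold}
complement {green, red, blue}; its interior {blue}; cl(A) = X∖{blue} = {gold, green, red}
boundary = {gold, green, red} ∖ {gold} = {green, red}

int(A) = {gold}
cl(A)  = {gold, green, red}
∂A     = {green, red}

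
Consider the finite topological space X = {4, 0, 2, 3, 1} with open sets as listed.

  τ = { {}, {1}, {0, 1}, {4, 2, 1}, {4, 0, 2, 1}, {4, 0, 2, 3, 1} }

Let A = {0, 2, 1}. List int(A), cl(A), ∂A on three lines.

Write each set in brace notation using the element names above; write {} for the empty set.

int(A) = {0, 1}
cl(A)  = {4, 0, 2, 3, 1}
∂A     = {4, 2, 3}

opens ⊆ A: {}, {1}, {0, 1}; union → int = {0, 1}
complement {4, 3}; its interior {}; cl(A) = X∖{} = {4, 0, 2, 3, 1}
boundary = {4, 0, 2, 3, 1} ∖ {0, 1} = {4, 2, 3}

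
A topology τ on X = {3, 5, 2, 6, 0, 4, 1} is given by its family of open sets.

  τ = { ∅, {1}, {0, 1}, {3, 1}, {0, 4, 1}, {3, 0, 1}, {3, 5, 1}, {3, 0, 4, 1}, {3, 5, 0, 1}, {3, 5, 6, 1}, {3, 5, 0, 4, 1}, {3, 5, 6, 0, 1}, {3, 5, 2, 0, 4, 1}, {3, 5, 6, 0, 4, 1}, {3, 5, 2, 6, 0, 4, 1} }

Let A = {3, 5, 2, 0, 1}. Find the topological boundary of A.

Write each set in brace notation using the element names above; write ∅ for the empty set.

interior: largest open inside A is {3, 5, 0, 1} (from ∅, {1}, {3, 1}, {0, 1}, {3, 0, 1}, {3, 5, 1}, {3, 5, 0, 1})
cl via duality: int({6, 4}) = ∅, so X∖∅ = {3, 5, 2, 6, 0, 4, 1}
cl∖int = {2, 6, 4}

{2, 6, 4}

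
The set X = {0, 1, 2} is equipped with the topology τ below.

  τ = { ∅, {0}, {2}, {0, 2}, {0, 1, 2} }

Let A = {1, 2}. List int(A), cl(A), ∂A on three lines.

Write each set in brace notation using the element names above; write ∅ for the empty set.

int(A) = {2}
cl(A)  = {1, 2}
∂A     = {1}

U open, U⊆A: ∅, {2}. int(A) = ⋃ = {2}
X∖A={0}, int(X∖A)={0}, hence cl(A)={1, 2}
∂A: remove int from cl → {1}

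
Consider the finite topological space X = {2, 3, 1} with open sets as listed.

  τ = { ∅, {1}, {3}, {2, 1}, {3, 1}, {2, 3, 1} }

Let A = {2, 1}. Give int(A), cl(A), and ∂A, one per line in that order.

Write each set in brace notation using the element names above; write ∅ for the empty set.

int(A) = {2, 1}
cl(A)  = {2, 1}
∂A     = ∅

opens ⊆ A: ∅, {1}, {2, 1}; union → int = {2, 1}
complement {3}; its interior {3}; cl(A) = X∖{3} = {2, 1}
boundary = {2, 1} ∖ {2, 1} = ∅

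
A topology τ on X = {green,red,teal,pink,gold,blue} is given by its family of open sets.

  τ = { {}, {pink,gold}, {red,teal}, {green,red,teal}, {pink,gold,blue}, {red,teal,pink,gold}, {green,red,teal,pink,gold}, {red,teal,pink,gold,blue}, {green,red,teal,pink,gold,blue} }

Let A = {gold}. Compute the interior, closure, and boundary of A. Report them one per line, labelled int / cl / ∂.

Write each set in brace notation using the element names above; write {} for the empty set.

int(A) = {}
cl(A)  = {pink,gold,blue}
∂A     = {pink,gold,blue}

U open, U⊆A: {}. int(A) = ⋃ = {}
X∖A={green,red,teal,pink,blue}, int(X∖A)={green,red,teal}, hence cl(A)={pink,gold,blue}
∂A: remove int from cl → {pink,gold,blue}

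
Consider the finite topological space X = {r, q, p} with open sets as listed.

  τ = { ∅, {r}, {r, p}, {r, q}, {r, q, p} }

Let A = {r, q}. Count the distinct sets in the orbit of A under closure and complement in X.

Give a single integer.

cl via duality: int({p}) = ∅, so X∖∅ = {r, q, p}
Write k for closure, c for complement:
  1. A     = {r, q}
  2. kA    = {r, q, p}
  3. cA    = {p}
  4. ckA   = ∅
applying k or c yields no new set

4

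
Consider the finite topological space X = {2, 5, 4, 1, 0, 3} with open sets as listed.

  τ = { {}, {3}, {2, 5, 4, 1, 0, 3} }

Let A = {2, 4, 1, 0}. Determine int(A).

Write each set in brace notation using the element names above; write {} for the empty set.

U open, U⊆A: {}. int(A) = ⋃ = {}

{}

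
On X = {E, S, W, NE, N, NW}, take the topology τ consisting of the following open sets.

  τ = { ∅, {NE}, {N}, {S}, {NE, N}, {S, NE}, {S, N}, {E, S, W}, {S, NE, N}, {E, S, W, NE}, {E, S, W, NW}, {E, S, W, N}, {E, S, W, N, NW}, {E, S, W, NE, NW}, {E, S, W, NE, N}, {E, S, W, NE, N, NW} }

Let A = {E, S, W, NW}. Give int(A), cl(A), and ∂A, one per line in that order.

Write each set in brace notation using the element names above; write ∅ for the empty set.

opens ⊆ A: ∅, {S}, {E, S, W}, {E, S, W, NW}; union → int = {E, S, W, NW}
complement {NE, N}; its interior {NE, N}; cl(A) = X∖{NE, N} = {E, S, W, NW}
boundary = {E, S, W, NW} ∖ {E, S, W, NW} = ∅

int(A) = {E, S, W, NW}
cl(A)  = {E, S, W, NW}
∂A     = ∅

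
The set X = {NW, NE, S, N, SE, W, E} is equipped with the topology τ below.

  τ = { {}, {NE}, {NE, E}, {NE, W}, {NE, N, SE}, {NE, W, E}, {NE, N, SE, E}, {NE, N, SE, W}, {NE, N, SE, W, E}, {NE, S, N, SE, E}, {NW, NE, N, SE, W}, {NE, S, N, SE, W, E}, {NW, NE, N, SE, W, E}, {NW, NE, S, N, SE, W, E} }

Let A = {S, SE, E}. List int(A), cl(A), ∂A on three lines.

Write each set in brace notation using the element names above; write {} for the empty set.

int(A) = {}
cl(A)  = {NW, S, N, SE, E}
∂A     = {NW, S, N, SE, E}

open subsets of A: {}; so int(A) = {}
closure: X∖int(X∖A) = X∖{NE, W} = {NW, S, N, SE, E}
∂A = {NW, S, N, SE, E} minus {} = {NW, S, N, SE, E}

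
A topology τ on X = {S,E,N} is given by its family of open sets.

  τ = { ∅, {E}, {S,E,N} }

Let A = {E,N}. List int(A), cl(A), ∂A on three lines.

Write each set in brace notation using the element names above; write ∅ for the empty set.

int(A) = {E}
cl(A)  = {S,E,N}
∂A     = {S,N}

opens ⊆ A: ∅, {E}; union → int = {E}
complement {S}; its interior ∅; cl(A) = X∖∅ = {S,E,N}
boundary = {S,E,N} ∖ {E} = {S,N}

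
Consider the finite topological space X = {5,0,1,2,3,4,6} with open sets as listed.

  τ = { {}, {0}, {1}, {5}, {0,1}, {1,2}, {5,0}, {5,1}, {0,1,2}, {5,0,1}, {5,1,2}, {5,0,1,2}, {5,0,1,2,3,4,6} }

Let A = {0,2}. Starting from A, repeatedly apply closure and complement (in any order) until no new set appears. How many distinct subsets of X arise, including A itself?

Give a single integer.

closure: X∖int(X∖A) = X∖{5,1} = {0,2,3,4,6}
Let k=closure and c=complement:
  1. A     = {0,2}
  2. kA    = {0,2,3,4,6}
  3. cA    = {5,1,3,4,6}
  4. ckA   = {5,1}
  5. kcA   = {5,1,2,3,4,6}
  6. ckcA  = {0}
  7. kckcA = {0,3,4,6}
  8. ckckcA = {5,1,2}
— saturated at 8

8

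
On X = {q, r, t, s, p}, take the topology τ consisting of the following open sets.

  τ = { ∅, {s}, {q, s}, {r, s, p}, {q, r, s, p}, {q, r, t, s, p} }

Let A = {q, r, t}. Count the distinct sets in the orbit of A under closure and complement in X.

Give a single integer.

closure: X∖int(X∖A) = X∖{s} = {q, r, t, p}
Let k=closure and c=complement:
  1. A     = {q, r, t}
  2. kA    = {q, r, t, p}
  3. cA    = {s, p}
  4. ckA   = {s}
  5. kcA   = {q, r, t, s, p}
  6. ckcA  = ∅
— saturated at 6

6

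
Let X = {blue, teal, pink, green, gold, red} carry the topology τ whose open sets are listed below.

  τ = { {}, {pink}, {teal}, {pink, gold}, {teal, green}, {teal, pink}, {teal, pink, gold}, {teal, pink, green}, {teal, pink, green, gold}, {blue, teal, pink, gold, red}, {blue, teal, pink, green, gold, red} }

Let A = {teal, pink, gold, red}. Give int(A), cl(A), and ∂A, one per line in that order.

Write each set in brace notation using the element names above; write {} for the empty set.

int(A) = {teal, pink, gold}
cl(A)  = {blue, teal, pink, green, gold, red}
∂A     = {blue, green, red}

interior: largest open inside A is {teal, pink, gold} (from {}, {pink}, {teal}, {pink, gold}, {teal, pink}, {teal, pink, gold})
cl via duality: int({blue, green}) = {}, so X∖{} = {blue, teal, pink, green, gold, red}
cl∖int = {blue, green, red}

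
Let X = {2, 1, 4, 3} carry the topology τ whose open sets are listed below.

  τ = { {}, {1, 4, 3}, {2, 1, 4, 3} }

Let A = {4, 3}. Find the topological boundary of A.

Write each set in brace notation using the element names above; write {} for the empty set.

{2, 1, 4, 3}

opens ⊆ A: {}; union → int = {}
complement {2, 1}; its interior {}; cl(A) = X∖{} = {2, 1, 4, 3}
boundary = {2, 1, 4, 3} ∖ {} = {2, 1, 4, 3}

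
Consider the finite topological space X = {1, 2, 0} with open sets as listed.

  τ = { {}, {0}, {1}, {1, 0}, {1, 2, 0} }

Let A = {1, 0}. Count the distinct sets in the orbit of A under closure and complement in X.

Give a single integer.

4

complement {2}; its interior {}; cl(A) = X∖{} = {1, 2, 0}
With k = closure, c = complement:
  1. A     = {1, 0}
  2. kA    = {1, 2, 0}
  3. cA    = {2}
  4. ckA   = {}
k, c of each give nothing new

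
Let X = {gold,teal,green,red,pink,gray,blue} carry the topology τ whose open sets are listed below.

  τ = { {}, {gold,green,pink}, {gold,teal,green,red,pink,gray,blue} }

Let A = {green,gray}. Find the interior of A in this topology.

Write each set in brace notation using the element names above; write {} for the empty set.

{}

U open, U⊆A: {}. int(A) = ⋃ = {}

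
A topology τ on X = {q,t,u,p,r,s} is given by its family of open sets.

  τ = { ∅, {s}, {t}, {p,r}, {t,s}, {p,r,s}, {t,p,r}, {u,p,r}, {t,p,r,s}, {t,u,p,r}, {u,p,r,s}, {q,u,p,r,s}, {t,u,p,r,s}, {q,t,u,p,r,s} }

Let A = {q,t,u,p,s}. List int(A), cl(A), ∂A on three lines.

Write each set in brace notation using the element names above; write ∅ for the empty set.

U open, U⊆A: ∅, {t}, {s}, {t,s}. int(A) = ⋃ = {t,s}
X∖A={r}, int(X∖A)=∅, hence cl(A)={q,t,u,p,r,s}
∂A: remove int from cl → {q,u,p,r}

int(A) = {t,s}
cl(A)  = {q,t,u,p,r,s}
∂A     = {q,u,p,r}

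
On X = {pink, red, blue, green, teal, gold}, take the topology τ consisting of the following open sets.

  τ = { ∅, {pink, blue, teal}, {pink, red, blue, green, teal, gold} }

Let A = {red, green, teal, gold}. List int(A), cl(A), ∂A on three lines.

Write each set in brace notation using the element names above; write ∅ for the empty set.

int(A) = ∅
cl(A)  = {pink, red, blue, green, teal, gold}
∂A     = {pink, red, blue, green, teal, gold}

interior: largest open inside A is ∅ (from ∅)
cl via duality: int({pink, blue}) = ∅, so X∖∅ = {pink, red, blue, green, teal, gold}
cl∖int = {pink, red, blue, green, teal, gold}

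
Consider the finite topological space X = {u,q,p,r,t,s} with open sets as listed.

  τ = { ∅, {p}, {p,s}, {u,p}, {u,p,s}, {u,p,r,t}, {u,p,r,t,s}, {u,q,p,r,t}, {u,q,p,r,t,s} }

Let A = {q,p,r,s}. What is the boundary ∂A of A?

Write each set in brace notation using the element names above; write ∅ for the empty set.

opens ⊆ A: ∅, {p}, {p,s}; union → int = {p,s}
complement {u,t}; its interior ∅; cl(A) = X∖∅ = {u,q,p,r,t,s}
boundary = {u,q,p,r,t,s} ∖ {p,s} = {u,q,r,t}

{u,q,r,t}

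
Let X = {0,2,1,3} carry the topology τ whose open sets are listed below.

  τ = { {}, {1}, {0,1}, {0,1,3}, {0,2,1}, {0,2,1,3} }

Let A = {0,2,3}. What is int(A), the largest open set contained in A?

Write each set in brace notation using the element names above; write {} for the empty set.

interior: largest open inside A is {} (from {})

{}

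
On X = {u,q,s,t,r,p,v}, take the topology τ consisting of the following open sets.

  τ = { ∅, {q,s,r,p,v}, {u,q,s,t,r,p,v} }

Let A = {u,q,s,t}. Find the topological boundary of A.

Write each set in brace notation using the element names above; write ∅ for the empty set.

{u,q,s,t,r,p,v}

opens ⊆ A: ∅; union → int = ∅
complement {r,p,v}; its interior ∅; cl(A) = X∖∅ = {u,q,s,t,r,p,v}
boundary = {u,q,s,t,r,p,v} ∖ ∅ = {u,q,s,t,r,p,v}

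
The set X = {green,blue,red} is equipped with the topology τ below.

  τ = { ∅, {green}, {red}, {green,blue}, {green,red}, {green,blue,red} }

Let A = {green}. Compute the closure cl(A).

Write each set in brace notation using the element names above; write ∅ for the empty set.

{green,blue}

cl via duality: int({blue,red}) = {red}, so X∖{red} = {green,blue}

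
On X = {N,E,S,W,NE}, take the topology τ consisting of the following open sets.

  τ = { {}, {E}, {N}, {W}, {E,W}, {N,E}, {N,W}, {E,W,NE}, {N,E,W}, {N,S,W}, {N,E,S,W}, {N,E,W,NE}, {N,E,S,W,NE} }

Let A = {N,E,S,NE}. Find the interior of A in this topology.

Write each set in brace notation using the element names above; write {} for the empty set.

{N,E}

opens ⊆ A: {}, {N}, {E}, {N,E}; union → int = {N,E}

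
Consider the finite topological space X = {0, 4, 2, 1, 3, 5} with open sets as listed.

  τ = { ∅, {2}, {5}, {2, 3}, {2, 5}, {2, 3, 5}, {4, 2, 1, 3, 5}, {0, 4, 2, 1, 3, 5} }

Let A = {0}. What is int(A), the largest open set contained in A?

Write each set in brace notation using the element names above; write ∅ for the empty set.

opens ⊆ A: ∅; union → int = ∅

∅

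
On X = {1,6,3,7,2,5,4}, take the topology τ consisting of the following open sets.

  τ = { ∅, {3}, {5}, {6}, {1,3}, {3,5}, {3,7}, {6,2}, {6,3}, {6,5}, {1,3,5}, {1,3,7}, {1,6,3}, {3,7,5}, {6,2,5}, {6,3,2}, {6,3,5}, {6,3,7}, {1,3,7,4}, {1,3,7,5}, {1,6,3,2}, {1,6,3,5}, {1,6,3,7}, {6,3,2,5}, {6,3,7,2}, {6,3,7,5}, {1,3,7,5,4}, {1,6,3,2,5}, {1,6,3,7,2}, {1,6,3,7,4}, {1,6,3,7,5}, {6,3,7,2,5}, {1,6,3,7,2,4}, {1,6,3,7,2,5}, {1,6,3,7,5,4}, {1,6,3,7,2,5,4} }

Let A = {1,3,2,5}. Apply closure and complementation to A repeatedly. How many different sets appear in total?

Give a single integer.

8

closure: X∖int(X∖A) = X∖{6} = {1,3,7,2,5,4}
Let k=closure and c=complement:
  1. A     = {1,3,2,5}
  2. kA    = {1,3,7,2,5,4}
  3. cA    = {6,7,4}
  4. ckA   = {6}
  5. kcA   = {6,7,2,4}
  6. kckA  = {6,2}
  7. ckcA  = {1,3,5}
  8. ckckA = {1,3,7,5,4}
— saturated at 8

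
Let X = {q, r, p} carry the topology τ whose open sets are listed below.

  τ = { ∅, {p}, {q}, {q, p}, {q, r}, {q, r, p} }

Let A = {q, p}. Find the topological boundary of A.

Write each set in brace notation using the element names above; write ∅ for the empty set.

{r}

U open, U⊆A: ∅, {q}, {p}, {q, p}. int(A) = ⋃ = {q, p}
X∖A={r}, int(X∖A)=∅, hence cl(A)={q, r, p}
∂A: remove int from cl → {r}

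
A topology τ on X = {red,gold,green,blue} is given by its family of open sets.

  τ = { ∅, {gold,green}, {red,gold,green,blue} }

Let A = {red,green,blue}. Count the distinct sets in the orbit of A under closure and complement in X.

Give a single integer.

cl via duality: int({gold}) = ∅, so X∖∅ = {red,gold,green,blue}
Write k for closure, c for complement:
  1. A     = {red,green,blue}
  2. kA    = {red,gold,green,blue}
  3. cA    = {gold}
  4. ckA   = ∅
applying k or c yields no new set

4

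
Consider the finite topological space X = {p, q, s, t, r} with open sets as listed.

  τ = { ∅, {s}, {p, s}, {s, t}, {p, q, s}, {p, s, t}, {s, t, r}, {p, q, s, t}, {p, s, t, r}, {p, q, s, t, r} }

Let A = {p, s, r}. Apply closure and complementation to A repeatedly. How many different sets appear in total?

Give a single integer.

complement {q, t}; its interior ∅; cl(A) = X∖∅ = {p, q, s, t, r}
With k = closure, c = complement:
  1. A     = {p, s, r}
  2. kA    = {p, q, s, t, r}
  3. cA    = {q, t}
  4. ckA   = ∅
  5. kcA   = {q, t, r}
  6. ckcA  = {p, s}
k, c of each give nothing new

6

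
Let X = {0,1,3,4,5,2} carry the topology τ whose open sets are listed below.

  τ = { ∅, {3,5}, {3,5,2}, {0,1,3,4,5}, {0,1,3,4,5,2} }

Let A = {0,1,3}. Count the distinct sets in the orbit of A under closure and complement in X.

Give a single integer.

cl via duality: int({4,5,2}) = ∅, so X∖∅ = {0,1,3,4,5,2}
Write k for closure, c for complement:
  1. A     = {0,1,3}
  2. kA    = {0,1,3,4,5,2}
  3. cA    = {4,5,2}
  4. ckA   = ∅
applying k or c yields no new set

4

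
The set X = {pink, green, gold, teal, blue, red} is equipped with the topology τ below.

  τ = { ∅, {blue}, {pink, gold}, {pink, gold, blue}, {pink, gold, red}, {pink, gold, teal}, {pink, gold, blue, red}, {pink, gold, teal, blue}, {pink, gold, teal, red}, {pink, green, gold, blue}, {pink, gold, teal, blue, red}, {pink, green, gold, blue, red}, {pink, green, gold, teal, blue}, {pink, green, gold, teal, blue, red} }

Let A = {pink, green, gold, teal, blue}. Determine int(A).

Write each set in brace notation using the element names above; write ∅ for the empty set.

interior: largest open inside A is {pink, green, gold, teal, blue} (from ∅, {blue}, {pink, gold}, {pink, gold, blue}, {pink, gold, teal}, {pink, green, gold, blue}, {pink, gold, teal, blue}, {pink, green, gold, teal, blue})

{pink, green, gold, teal, blue}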